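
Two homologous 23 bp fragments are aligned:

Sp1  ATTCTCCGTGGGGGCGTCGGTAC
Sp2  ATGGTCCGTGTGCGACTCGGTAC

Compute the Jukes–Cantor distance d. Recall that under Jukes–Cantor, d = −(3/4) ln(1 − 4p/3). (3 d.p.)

0.321

The sequences differ at 6 of 23 sites (3, 4, 11, 13, 15, 16), so p = 6/23 ≈ 0.26087.
d = −(3/4) ln(1 − 4p/3) = −0.75 ln(1 − 0.347827) = −0.75 ln(0.652173)
  = −0.75 × (-0.427445) = 0.320584 substitutions/site.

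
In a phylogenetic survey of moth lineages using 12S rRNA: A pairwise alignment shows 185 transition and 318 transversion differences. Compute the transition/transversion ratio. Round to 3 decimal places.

0.582

R = 185/318 = 0.581761… ≈ 0.582 (to 3 d.p.).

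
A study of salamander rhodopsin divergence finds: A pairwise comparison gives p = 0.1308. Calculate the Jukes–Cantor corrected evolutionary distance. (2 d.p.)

0.14

d = −(3/4) ln(1 − 4p/3) = −0.75 ln(1 − 0.1744) = −0.75 ln(0.8256)
  = −0.75 × (-0.191645) = 0.143734 substitutions/site.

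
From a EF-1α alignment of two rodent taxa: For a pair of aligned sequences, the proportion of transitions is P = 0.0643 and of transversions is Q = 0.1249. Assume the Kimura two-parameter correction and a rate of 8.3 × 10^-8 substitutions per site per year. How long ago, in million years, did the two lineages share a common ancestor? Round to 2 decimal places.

Under the Kimura two-parameter model, d = −½ ln(1 − 2P − Q) − ¼ ln(1 − 2Q).
1 − 2P − Q = 0.7465, giving −½ ln(0.7465) = 0.146180.
1 − 2Q = 0.7502, giving −¼ ln(0.7502) = 0.071854.
d = 0.146180 + 0.071854 = 0.218034.
Under a molecular clock d = 2μt, so t = d/(2μ) = 0.218034 / (2 × 8.3 × 10^-8) = 1.31 million years.

1.31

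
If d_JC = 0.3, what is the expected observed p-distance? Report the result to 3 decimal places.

p = (3/4)(1 − e^(−4d/3)) = 0.75 × (1 − e^(-0.4)) = 0.75 × (1 − 0.670320) = 0.247260.

0.247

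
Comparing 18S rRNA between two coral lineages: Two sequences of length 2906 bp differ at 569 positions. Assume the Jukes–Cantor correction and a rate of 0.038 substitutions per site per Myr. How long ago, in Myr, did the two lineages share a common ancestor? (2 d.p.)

2.99

p = 569/2906 ≈ 0.195802.
d = −(3/4) ln(1 − 4p/3) = −0.75 ln(1 − 0.261069) = −0.75 ln(0.738931)
  = −0.75 × (-0.302551) = 0.226913 substitutions/site.
Under a molecular clock d = 2μt, so t = d/(2μ) = 0.226913 / (2 × 0.038) = 2.99 Myr.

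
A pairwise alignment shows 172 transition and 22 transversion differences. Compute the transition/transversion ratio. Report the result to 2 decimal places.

7.82

R = 172/22 = 7.818181… ≈ 7.82 (to 2 d.p.).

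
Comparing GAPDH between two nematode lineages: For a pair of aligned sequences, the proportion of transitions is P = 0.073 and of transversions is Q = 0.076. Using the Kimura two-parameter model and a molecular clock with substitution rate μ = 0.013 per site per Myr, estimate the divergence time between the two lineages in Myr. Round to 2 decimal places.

Under the Kimura two-parameter model, d = −½ ln(1 − 2P − Q) − ¼ ln(1 − 2Q).
1 − 2P − Q = 0.778, giving −½ ln(0.778) = 0.125514.
1 − 2Q = 0.848, giving −¼ ln(0.848) = 0.041219.
d = 0.125514 + 0.041219 = 0.166733.
Under a molecular clock d = 2μt, so t = d/(2μ) = 0.166733 / (2 × 0.013) = 6.41 Myr.

6.41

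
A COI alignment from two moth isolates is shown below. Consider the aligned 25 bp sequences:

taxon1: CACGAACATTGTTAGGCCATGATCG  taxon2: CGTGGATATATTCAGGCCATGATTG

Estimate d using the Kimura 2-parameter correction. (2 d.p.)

0.45

Of 25 sites, 6 differences are transitions and 2 are transversions, so P = 6/25 = 0.24 and Q = 2/25 = 0.08.
Under the Kimura two-parameter model, d = −½ ln(1 − 2P − Q) − ¼ ln(1 − 2Q).
1 − 2P − Q = 0.44, giving −½ ln(0.44) = 0.410490.
1 − 2Q = 0.84, giving −¼ ln(0.84) = 0.043588.
d = 0.410490 + 0.043588 = 0.454078.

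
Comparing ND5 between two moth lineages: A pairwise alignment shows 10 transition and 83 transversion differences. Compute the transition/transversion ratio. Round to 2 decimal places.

R = 10/83 = 0.120481… ≈ 0.12 (to 2 d.p.).

0.12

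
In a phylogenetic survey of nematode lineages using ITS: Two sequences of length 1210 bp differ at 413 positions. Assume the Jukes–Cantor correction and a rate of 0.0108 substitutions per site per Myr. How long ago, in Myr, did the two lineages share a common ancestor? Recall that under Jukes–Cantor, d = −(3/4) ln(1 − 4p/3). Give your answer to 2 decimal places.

21.08

p = 413/1210 ≈ 0.341322.
d = −(3/4) ln(1 − 4p/3) = −0.75 ln(1 − 0.455096) = −0.75 ln(0.544904)
  = −0.75 × (-0.607146) = 0.455360 substitutions/site.
Under a molecular clock d = 2μt, so t = d/(2μ) = 0.455360 / (2 × 0.0108) = 21.08 Myr.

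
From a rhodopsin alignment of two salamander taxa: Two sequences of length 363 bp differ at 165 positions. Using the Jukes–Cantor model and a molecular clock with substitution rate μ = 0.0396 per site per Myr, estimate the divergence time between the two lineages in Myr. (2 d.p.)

p = 165/363 ≈ 0.454545.
d = −(3/4) ln(1 − 4p/3) = −0.75 ln(1 − 0.60606) = −0.75 ln(0.39394)
  = −0.75 × (-0.931557) = 0.698668 substitutions/site.
Under a molecular clock d = 2μt, so t = d/(2μ) = 0.698668 / (2 × 0.0396) = 8.82 Myr.

8.82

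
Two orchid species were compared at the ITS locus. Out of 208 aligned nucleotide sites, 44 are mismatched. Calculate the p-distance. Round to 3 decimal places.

0.212

p = 44/208 = 0.211538… ≈ 0.212 (to 3 d.p.).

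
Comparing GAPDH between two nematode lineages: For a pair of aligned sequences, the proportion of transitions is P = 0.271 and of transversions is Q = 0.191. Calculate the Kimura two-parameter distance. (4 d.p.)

Under the Kimura two-parameter model, d = −½ ln(1 − 2P − Q) − ¼ ln(1 − 2Q).
1 − 2P − Q = 0.267, giving −½ ln(0.267) = 0.660253.
1 − 2Q = 0.618, giving −¼ ln(0.618) = 0.120317.
d = 0.660253 + 0.120317 = 0.780570.

0.7806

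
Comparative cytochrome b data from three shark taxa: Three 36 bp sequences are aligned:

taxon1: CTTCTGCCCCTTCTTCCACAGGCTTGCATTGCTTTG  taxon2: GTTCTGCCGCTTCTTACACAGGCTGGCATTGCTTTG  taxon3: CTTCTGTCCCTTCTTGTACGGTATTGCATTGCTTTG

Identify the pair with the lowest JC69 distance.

taxon1–taxon2: 4/36 differ, p = 0.111, d = 0.120.
taxon1–taxon3: 6/36 differ, p = 0.167, d = 0.188.
taxon2–taxon3: 9/36 differ, p = 0.250, d = 0.304.
The smallest distance is between taxon1 and taxon2.

taxon1 and taxon2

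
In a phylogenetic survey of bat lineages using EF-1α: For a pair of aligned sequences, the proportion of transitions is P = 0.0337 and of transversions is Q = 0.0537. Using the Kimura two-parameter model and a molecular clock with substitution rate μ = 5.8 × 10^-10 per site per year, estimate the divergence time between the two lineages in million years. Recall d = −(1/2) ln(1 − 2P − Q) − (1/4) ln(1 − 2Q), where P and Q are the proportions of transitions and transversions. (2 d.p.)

80.13

Under the Kimura two-parameter model, d = −½ ln(1 − 2P − Q) − ¼ ln(1 − 2Q).
1 − 2P − Q = 0.8789, giving −½ ln(0.8789) = 0.064542.
1 − 2Q = 0.8926, giving −¼ ln(0.8926) = 0.028404.
d = 0.064542 + 0.028404 = 0.092946.
Under a molecular clock d = 2μt, so t = d/(2μ) = 0.092946 / (2 × 5.8 × 10^-10) = 80.13 million years.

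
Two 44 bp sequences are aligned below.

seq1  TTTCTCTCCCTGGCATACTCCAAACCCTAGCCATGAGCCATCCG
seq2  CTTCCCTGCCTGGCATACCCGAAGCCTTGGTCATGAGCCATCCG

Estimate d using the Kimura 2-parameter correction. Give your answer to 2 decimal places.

Of 44 sites, 7 differences are transitions and 2 are transversions, so P = 7/44 ≈ 0.159091 and Q = 2/44 ≈ 0.045455.
Under the Kimura two-parameter model, d = −½ ln(1 − 2P − Q) − ¼ ln(1 − 2Q).
1 − 2P − Q = 0.636363, giving −½ ln(0.636363) = 0.225993.
1 − 2Q = 0.90909, giving −¼ ln(0.90909) = 0.023828.
d = 0.225993 + 0.023828 = 0.249821.

0.25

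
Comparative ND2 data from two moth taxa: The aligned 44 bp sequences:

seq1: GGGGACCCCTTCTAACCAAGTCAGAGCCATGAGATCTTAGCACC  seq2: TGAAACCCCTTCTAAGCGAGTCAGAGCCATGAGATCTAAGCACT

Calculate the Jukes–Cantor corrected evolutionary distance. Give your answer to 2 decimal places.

0.18

The sequences differ at 7 of 44 sites (1, 3, 4, 16, 18, 38, 44), so p = 7/44 ≈ 0.159091.
d = −(3/4) ln(1 − 4p/3) = −0.75 ln(1 − 0.212121) = −0.75 ln(0.787879)
  = −0.75 × (-0.238411) = 0.178808 substitutions/site.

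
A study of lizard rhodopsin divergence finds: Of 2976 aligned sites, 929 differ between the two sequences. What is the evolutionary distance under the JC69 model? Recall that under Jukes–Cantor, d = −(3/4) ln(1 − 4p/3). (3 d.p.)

p = 929/2976 ≈ 0.312164.
d = −(3/4) ln(1 − 4p/3) = −0.75 ln(1 − 0.416219) = −0.75 ln(0.583781)
  = −0.75 × (-0.538229) = 0.403672 substitutions/site.

0.404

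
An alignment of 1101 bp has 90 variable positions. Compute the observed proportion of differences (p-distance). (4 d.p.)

p = 90/1101 = 0.081743… ≈ 0.0817 (to 4 d.p.).

0.0817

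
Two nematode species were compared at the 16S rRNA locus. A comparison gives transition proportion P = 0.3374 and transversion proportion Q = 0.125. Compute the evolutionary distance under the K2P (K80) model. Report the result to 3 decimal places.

0.876

Under the Kimura two-parameter model, d = −½ ln(1 − 2P − Q) − ¼ ln(1 − 2Q).
1 − 2P − Q = 0.2002, giving −½ ln(0.2002) = 0.804219.
1 − 2Q = 0.75, giving −¼ ln(0.75) = 0.071921.
d = 0.804219 + 0.071921 = 0.876140.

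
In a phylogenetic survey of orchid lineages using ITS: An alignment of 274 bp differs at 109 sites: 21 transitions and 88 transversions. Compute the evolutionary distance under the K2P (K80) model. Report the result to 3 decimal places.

0.579

P = 21/274 ≈ 0.076642 and Q = 88/274 ≈ 0.321168.
Under the Kimura two-parameter model, d = −½ ln(1 − 2P − Q) − ¼ ln(1 − 2Q).
1 − 2P − Q = 0.525548, giving −½ ln(0.525548) = 0.321657.
1 − 2Q = 0.357664, giving −¼ ln(0.357664) = 0.257040.
d = 0.321657 + 0.257040 = 0.578697.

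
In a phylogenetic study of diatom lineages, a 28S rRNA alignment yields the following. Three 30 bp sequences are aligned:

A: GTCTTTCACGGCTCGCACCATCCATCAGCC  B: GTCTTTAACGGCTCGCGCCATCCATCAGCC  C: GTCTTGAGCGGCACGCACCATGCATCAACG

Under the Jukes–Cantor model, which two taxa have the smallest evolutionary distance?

A–B: 2/30 differ, p = 0.067, d = 0.070.
A–C: 7/30 differ, p = 0.233, d = 0.280.
B–C: 7/30 differ, p = 0.233, d = 0.280.
The smallest distance is between A and B.

A and B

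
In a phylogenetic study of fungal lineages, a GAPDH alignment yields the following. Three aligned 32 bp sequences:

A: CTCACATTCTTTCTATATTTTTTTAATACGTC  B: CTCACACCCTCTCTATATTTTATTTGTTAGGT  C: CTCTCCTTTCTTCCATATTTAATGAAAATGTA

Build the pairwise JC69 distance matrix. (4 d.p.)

A–B: 10/32 sites differ → p = 0.3125, d = −0.75 ln(1 − 0.416667) = 0.404248 ≈ 0.4042.
A–C: 11/32 sites differ → p = 0.34375, d = −0.75 ln(1 − 0.458333) = 0.459828 ≈ 0.4598.
B–C: 17/32 sites differ → p = 0.53125, d = −0.75 ln(1 − 0.708333) = 0.924107 ≈ 0.9241.

d(A,B) = 0.4042, d(A,C) = 0.4598, d(B,C) = 0.9241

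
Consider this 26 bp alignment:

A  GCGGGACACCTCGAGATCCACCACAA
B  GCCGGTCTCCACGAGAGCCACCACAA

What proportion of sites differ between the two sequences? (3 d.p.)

0.192

The sequences differ at 5 of 26 positions (sites 3, 6, 8, 11, 17).
p = 5/26 = 0.192307… ≈ 0.192 (to 3 d.p.).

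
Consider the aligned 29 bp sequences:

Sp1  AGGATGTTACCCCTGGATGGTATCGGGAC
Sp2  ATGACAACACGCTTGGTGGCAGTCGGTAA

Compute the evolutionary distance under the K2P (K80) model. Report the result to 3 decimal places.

0.775

Of 29 sites, 5 differences are transitions and 9 are transversions, so P = 5/29 ≈ 0.172414 and Q = 9/29 ≈ 0.310345.
Under the Kimura two-parameter model, d = −½ ln(1 − 2P − Q) − ¼ ln(1 − 2Q).
1 − 2P − Q = 0.344827, giving −½ ln(0.344827) = 0.532356.
1 − 2Q = 0.37931, giving −¼ ln(0.37931) = 0.242350.
d = 0.532356 + 0.242350 = 0.774706.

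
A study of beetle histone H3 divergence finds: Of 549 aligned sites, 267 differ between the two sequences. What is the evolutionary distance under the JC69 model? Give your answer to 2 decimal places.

p = 267/549 ≈ 0.486339.
d = −(3/4) ln(1 − 4p/3) = −0.75 ln(1 − 0.648452) = −0.75 ln(0.351548)
  = −0.75 × (-1.045409) = 0.784057 substitutions/site.

0.78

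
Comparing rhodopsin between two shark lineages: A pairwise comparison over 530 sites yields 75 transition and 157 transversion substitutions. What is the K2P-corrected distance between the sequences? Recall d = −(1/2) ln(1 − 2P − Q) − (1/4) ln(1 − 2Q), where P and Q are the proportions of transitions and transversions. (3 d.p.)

0.657

P = 75/530 ≈ 0.141509 and Q = 157/530 ≈ 0.296226.
Under the Kimura two-parameter model, d = −½ ln(1 − 2P − Q) − ¼ ln(1 − 2Q).
1 − 2P − Q = 0.420756, giving −½ ln(0.420756) = 0.432851.
1 − 2Q = 0.407548, giving −¼ ln(0.407548) = 0.224399.
d = 0.432851 + 0.224399 = 0.657250.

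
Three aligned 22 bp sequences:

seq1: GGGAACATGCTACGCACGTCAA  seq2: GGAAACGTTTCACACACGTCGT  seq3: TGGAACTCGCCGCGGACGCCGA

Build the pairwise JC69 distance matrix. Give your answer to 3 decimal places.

d(seq1,seq2) = 0.497, d(seq1,seq3) = 0.497, d(seq2,seq3) = 0.824

seq1–seq2: 8/22 sites differ → p ≈ 0.363636, d = −0.75 ln(1 − 0.484848) = 0.497470 ≈ 0.497.
seq1–seq3: 8/22 sites differ → p ≈ 0.363636, d = −0.75 ln(1 − 0.484848) = 0.497470 ≈ 0.497.
seq2–seq3: 11/22 sites differ → p = 0.5, d = −0.75 ln(1 − 0.666667) = 0.823960 ≈ 0.824.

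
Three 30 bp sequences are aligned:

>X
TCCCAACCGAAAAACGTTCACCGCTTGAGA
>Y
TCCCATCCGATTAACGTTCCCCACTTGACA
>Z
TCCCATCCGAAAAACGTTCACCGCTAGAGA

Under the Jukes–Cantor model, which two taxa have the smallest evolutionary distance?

X and Z

X–Y: 6/30 differ, p = 0.200, d = 0.233.
X–Z: 2/30 differ, p = 0.067, d = 0.070.
Y–Z: 6/30 differ, p = 0.200, d = 0.233.
The smallest distance is between X and Z.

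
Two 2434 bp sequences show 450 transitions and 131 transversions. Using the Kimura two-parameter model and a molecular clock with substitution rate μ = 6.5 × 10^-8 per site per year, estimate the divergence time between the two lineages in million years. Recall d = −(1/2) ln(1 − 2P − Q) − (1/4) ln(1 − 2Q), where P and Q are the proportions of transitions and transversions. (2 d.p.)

2.34

P = 450/2434 ≈ 0.184881 and Q = 131/2434 ≈ 0.053821.
Under the Kimura two-parameter model, d = −½ ln(1 − 2P − Q) − ¼ ln(1 − 2Q).
1 − 2P − Q = 0.576417, giving −½ ln(0.576417) = 0.275462.
1 − 2Q = 0.892358, giving −¼ ln(0.892358) = 0.028472.
d = 0.275462 + 0.028472 = 0.303934.
Under a molecular clock d = 2μt, so t = d/(2μ) = 0.303934 / (2 × 6.5 × 10^-8) = 2.34 million years.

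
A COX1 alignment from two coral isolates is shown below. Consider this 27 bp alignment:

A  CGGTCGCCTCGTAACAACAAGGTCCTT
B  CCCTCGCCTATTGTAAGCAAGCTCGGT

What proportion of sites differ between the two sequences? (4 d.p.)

0.4074

The sequences differ at 11 of 27 positions.
p = 11/27 = 0.407407… ≈ 0.4074 (to 4 d.p.).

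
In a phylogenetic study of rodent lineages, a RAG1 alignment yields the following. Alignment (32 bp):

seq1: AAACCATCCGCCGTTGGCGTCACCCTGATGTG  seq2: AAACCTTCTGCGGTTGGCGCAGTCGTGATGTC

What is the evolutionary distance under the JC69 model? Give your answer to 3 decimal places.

The sequences differ at 9 of 32 sites (6, 9, 12, 20, 21, 22, 23, 25, 32), so p = 9/32 = 0.28125.
d = −(3/4) ln(1 − 4p/3) = −0.75 ln(1 − 0.375) = −0.75 ln(0.625)
  = −0.75 × (-0.470004) = 0.352503 substitutions/site.

0.353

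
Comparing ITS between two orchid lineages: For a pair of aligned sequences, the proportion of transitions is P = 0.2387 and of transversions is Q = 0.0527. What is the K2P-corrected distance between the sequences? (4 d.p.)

0.4055

Under the Kimura two-parameter model, d = −½ ln(1 − 2P − Q) − ¼ ln(1 − 2Q).
1 − 2P − Q = 0.4699, giving −½ ln(0.4699) = 0.377618.
1 − 2Q = 0.8946, giving −¼ ln(0.8946) = 0.027845.
d = 0.377618 + 0.027845 = 0.405463.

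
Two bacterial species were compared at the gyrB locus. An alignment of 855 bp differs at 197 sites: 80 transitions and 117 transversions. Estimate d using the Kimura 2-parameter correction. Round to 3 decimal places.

0.276

P = 80/855 ≈ 0.093567 and Q = 117/855 ≈ 0.136842.
Under the Kimura two-parameter model, d = −½ ln(1 − 2P − Q) − ¼ ln(1 − 2Q).
1 − 2P − Q = 0.676024, giving −½ ln(0.676024) = 0.195763.
1 − 2Q = 0.726316, giving −¼ ln(0.726316) = 0.079943.
d = 0.195763 + 0.079943 = 0.275706.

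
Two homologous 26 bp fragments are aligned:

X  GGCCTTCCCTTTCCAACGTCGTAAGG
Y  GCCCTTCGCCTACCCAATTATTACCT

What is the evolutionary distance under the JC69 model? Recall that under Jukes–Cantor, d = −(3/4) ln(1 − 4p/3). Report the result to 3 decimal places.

The sequences differ at 12 of 26 sites, so p = 12/26 ≈ 0.461538.
d = −(3/4) ln(1 − 4p/3) = −0.75 ln(1 − 0.615384) = −0.75 ln(0.384616)
  = −0.75 × (-0.955510) = 0.716633 substitutions/site.

0.717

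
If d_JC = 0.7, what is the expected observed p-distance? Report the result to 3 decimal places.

0.455

p = (3/4)(1 − e^(−4d/3)) = 0.75 × (1 − e^(-0.933333)) = 0.75 × (1 − 0.393241) = 0.455069.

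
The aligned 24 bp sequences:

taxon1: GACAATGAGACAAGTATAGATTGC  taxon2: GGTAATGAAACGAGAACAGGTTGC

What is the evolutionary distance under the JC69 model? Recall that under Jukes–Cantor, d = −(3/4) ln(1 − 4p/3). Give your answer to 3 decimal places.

0.369

The sequences differ at 7 of 24 sites (2, 3, 9, 12, 15, 17, 20), so p = 7/24 ≈ 0.291667.
d = −(3/4) ln(1 − 4p/3) = −0.75 ln(1 − 0.388889) = −0.75 ln(0.611111)
  = −0.75 × (-0.492477) = 0.369358 substitutions/site.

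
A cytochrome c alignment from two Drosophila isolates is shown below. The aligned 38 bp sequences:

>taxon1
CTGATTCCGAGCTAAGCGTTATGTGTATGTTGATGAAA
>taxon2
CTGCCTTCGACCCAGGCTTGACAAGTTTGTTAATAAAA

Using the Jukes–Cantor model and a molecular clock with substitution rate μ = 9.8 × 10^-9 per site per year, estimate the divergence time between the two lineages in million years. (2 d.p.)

25.86

The sequences differ at 14 of 38 sites, so p = 14/38 ≈ 0.368421.
d = −(3/4) ln(1 − 4p/3) = −0.75 ln(1 − 0.491228) = −0.75 ln(0.508772)
  = −0.75 × (-0.675755) = 0.506816 substitutions/site.
Under a molecular clock d = 2μt, so t = d/(2μ) = 0.506816 / (2 × 9.8 × 10^-9) = 25.86 million years.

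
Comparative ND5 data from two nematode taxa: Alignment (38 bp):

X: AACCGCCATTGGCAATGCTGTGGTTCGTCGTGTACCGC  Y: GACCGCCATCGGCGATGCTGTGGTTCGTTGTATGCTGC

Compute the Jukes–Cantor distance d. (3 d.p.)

The sequences differ at 7 of 38 sites (1, 10, 14, 29, 32, 34, 36), so p = 7/38 ≈ 0.184211.
d = −(3/4) ln(1 − 4p/3) = −0.75 ln(1 − 0.245615) = −0.75 ln(0.754385)
  = −0.75 × (-0.281852) = 0.211389 substitutions/site.

0.211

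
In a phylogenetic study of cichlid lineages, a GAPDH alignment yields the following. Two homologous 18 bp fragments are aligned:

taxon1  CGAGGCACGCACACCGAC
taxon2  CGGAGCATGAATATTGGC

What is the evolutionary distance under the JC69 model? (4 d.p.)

The sequences differ at 8 of 18 sites (3, 4, 8, 10, 12, 14, 15, 17), so p = 8/18 ≈ 0.444444.
d = −(3/4) ln(1 − 4p/3) = −0.75 ln(1 − 0.592592) = −0.75 ln(0.407408)
  = −0.75 × (-0.897940) = 0.673455 substitutions/site.

0.6735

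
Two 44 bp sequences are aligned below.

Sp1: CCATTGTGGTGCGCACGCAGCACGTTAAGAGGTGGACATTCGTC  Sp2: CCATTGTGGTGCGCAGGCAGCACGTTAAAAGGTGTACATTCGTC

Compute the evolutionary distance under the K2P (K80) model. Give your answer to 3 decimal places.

Of 44 sites, 1 differences are transitions and 2 are transversions, so P = 1/44 ≈ 0.022727 and Q = 2/44 ≈ 0.045455.
Under the Kimura two-parameter model, d = −½ ln(1 − 2P − Q) − ¼ ln(1 − 2Q).
1 − 2P − Q = 0.909091, giving −½ ln(0.909091) = 0.047655.
1 − 2Q = 0.90909, giving −¼ ln(0.90909) = 0.023828.
d = 0.047655 + 0.023828 = 0.071483.

0.071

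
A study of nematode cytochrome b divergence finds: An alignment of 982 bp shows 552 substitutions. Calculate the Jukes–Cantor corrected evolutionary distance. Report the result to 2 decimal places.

1.04

p = 552/982 ≈ 0.562118.
d = −(3/4) ln(1 − 4p/3) = −0.75 ln(1 − 0.749491) = −0.75 ln(0.250509)
  = −0.75 × (-1.384260) = 1.038195 substitutions/site.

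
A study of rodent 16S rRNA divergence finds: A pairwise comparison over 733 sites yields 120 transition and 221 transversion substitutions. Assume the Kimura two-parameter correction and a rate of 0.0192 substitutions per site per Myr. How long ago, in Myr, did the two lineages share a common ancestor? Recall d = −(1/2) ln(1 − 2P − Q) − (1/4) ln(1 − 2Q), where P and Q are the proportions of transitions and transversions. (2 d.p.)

18.92

P = 120/733 ≈ 0.163711 and Q = 221/733 ≈ 0.301501.
Under the Kimura two-parameter model, d = −½ ln(1 − 2P − Q) − ¼ ln(1 − 2Q).
1 − 2P − Q = 0.371077, giving −½ ln(0.371077) = 0.495673.
1 − 2Q = 0.396998, giving −¼ ln(0.396998) = 0.230956.
d = 0.495673 + 0.230956 = 0.726629.
Under a molecular clock d = 2μt, so t = d/(2μ) = 0.726629 / (2 × 0.0192) = 18.92 Myr.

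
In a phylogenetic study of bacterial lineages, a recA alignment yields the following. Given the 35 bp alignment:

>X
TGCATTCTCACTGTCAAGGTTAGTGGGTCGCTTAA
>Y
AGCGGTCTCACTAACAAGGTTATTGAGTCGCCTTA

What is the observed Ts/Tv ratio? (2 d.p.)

Transitions are A↔G and C↔T; transversions are all other mismatches.
Transitions: 4. Transversions: 5.
R = 4/5 = 0.80.

0.80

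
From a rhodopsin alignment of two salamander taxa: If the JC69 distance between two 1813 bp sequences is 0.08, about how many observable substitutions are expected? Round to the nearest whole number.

Invert JC69: p = (3/4)(1 − e^(−4d/3)) = 0.75 × (1 − e^(-0.106667)) = 0.75 × (1 − 0.898825) = 0.075881.
Expected differing sites = pL ≈ 0.075881 × 1813 = 137.572253 ≈ 138.

138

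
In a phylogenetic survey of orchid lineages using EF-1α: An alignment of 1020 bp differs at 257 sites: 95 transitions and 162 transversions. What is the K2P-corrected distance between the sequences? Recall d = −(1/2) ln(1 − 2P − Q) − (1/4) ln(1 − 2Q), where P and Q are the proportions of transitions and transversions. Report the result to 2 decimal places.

0.31

P = 95/1020 ≈ 0.093137 and Q = 162/1020 ≈ 0.158824.
Under the Kimura two-parameter model, d = −½ ln(1 − 2P − Q) − ¼ ln(1 − 2Q).
1 − 2P − Q = 0.654902, giving −½ ln(0.654902) = 0.211635.
1 − 2Q = 0.682352, giving −¼ ln(0.682352) = 0.095552.
d = 0.211635 + 0.095552 = 0.307187.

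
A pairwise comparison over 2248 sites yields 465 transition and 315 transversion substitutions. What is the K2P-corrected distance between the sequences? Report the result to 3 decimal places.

P = 465/2248 ≈ 0.206851 and Q = 315/2248 ≈ 0.140125.
Under the Kimura two-parameter model, d = −½ ln(1 − 2P − Q) − ¼ ln(1 − 2Q).
1 − 2P − Q = 0.446173, giving −½ ln(0.446173) = 0.403524.
1 − 2Q = 0.71975, giving −¼ ln(0.71975) = 0.082213.
d = 0.403524 + 0.082213 = 0.485737.

0.486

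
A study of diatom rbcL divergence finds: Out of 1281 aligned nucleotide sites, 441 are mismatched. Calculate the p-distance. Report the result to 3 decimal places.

0.344

p = 441/1281 = 0.344262… ≈ 0.344 (to 3 d.p.).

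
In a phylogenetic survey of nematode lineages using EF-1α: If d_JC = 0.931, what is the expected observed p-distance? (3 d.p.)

0.533

p = (3/4)(1 − e^(−4d/3)) = 0.75 × (1 − e^(-1.241333)) = 0.75 × (1 − 0.288999) = 0.533251.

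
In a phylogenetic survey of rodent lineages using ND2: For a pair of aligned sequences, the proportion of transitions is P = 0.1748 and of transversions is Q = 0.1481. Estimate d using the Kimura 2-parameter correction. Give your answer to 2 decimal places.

0.43

Under the Kimura two-parameter model, d = −½ ln(1 − 2P − Q) − ¼ ln(1 − 2Q).
1 − 2P − Q = 0.5023, giving −½ ln(0.5023) = 0.344279.
1 − 2Q = 0.7038, giving −¼ ln(0.7038) = 0.087815.
d = 0.344279 + 0.087815 = 0.432094.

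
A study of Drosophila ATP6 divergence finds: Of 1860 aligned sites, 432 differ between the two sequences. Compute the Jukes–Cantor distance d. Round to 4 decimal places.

p = 432/1860 ≈ 0.232258.
d = −(3/4) ln(1 − 4p/3) = −0.75 ln(1 − 0.309677) = −0.75 ln(0.690323)
  = −0.75 × (-0.370596) = 0.277947 substitutions/site.

0.2779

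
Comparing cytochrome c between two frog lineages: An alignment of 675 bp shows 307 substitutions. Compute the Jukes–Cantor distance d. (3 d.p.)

p = 307/675 ≈ 0.454815.
d = −(3/4) ln(1 − 4p/3) = −0.75 ln(1 − 0.60642) = −0.75 ln(0.39358)
  = −0.75 × (-0.932471) = 0.699353 substitutions/site.

0.699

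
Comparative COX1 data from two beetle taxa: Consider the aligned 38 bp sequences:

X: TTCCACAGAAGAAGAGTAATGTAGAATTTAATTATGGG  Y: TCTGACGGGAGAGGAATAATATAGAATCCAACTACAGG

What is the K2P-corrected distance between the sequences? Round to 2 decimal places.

0.55

Of 38 sites, 12 differences are transitions and 1 are transversions, so P = 12/38 ≈ 0.315789 and Q = 1/38 ≈ 0.026316.
Under the Kimura two-parameter model, d = −½ ln(1 − 2P − Q) − ¼ ln(1 − 2Q).
1 − 2P − Q = 0.342106, giving −½ ln(0.342106) = 0.536317.
1 − 2Q = 0.947368, giving −¼ ln(0.947368) = 0.013517.
d = 0.536317 + 0.013517 = 0.549834.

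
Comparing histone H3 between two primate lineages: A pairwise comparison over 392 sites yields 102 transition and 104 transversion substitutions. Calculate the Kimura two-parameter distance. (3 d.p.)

P = 102/392 ≈ 0.260204 and Q = 104/392 ≈ 0.265306.
Under the Kimura two-parameter model, d = −½ ln(1 − 2P − Q) − ¼ ln(1 − 2Q).
1 − 2P − Q = 0.214286, giving −½ ln(0.214286) = 0.770222.
1 − 2Q = 0.469388, giving −¼ ln(0.469388) = 0.189081.
d = 0.770222 + 0.189081 = 0.959303.

0.959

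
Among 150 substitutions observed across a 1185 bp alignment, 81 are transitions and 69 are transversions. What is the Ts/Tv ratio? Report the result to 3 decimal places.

R = 81/69 = 1.173913… ≈ 1.174 (to 3 d.p.).

1.174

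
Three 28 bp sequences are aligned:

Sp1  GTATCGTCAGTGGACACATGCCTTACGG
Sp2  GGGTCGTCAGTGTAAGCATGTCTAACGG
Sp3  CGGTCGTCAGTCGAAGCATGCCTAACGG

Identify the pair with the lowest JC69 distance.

Sp2 and Sp3

Sp1–Sp2: 7/28 differ, p = 0.250, d = 0.304.
Sp1–Sp3: 7/28 differ, p = 0.250, d = 0.304.
Sp2–Sp3: 4/28 differ, p = 0.143, d = 0.158.
The smallest distance is between Sp2 and Sp3.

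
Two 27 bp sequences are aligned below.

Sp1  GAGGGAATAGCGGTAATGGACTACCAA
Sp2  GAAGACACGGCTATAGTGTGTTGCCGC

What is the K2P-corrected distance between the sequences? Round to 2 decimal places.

Of 27 sites, 10 differences are transitions and 4 are transversions, so P = 10/27 ≈ 0.37037 and Q = 4/27 ≈ 0.148148.
Under the Kimura two-parameter model, d = −½ ln(1 − 2P − Q) − ¼ ln(1 − 2Q).
1 − 2P − Q = 0.111112, giving −½ ln(0.111112) = 1.098608.
1 − 2Q = 0.703704, giving −¼ ln(0.703704) = 0.087849.
d = 1.098608 + 0.087849 = 1.186457.

1.19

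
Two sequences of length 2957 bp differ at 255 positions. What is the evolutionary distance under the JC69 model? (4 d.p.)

p = 255/2957 ≈ 0.086236.
d = −(3/4) ln(1 − 4p/3) = −0.75 ln(1 − 0.114981) = −0.75 ln(0.885019)
  = −0.75 × (-0.122146) = 0.091610 substitutions/site.

0.0916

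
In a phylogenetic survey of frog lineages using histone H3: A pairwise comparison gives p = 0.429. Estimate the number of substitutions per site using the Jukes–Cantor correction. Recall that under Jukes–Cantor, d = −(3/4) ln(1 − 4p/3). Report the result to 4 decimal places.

d = −(3/4) ln(1 − 4p/3) = −0.75 ln(1 − 0.572) = −0.75 ln(0.428)
  = −0.75 × (-0.848632) = 0.636474 substitutions/site.

0.6365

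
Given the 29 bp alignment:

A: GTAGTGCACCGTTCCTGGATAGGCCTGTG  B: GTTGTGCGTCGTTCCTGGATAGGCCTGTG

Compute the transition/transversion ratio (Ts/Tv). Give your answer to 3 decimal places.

Transitions are A↔G and C↔T; transversions are all other mismatches.
Transitions: 2. Transversions: 1.
R = 2/1 = 2.000.

2.000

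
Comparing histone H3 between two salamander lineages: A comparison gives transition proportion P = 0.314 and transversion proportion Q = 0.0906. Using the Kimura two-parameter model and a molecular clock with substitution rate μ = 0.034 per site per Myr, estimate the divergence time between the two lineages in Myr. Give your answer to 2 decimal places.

Under the Kimura two-parameter model, d = −½ ln(1 − 2P − Q) − ¼ ln(1 − 2Q).
1 − 2P − Q = 0.2814, giving −½ ln(0.2814) = 0.633989.
1 − 2Q = 0.8188, giving −¼ ln(0.8188) = 0.049979.
d = 0.633989 + 0.049979 = 0.683968.
Under a molecular clock d = 2μt, so t = d/(2μ) = 0.683968 / (2 × 0.034) = 10.06 Myr.

10.06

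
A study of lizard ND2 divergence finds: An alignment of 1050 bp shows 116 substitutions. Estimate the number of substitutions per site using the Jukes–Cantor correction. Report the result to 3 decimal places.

p = 116/1050 ≈ 0.110476.
d = −(3/4) ln(1 − 4p/3) = −0.75 ln(1 − 0.147301) = −0.75 ln(0.852699)
  = −0.75 × (-0.159349) = 0.119512 substitutions/site.

0.120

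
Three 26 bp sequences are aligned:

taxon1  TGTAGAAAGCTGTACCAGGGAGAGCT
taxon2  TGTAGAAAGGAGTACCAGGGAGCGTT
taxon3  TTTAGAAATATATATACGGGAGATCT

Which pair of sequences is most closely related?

taxon1–taxon2: 4/26 differ, p = 0.154, d = 0.172.
taxon1–taxon3: 8/26 differ, p = 0.308, d = 0.396.
taxon2–taxon3: 11/26 differ, p = 0.423, d = 0.623.
The smallest distance is between taxon1 and taxon2.

taxon1 and taxon2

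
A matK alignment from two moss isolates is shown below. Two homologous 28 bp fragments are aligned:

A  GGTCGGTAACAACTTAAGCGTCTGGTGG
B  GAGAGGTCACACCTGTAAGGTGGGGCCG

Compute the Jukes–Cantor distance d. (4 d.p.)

0.7238

The sequences differ at 13 of 28 sites, so p = 13/28 ≈ 0.464286.
d = −(3/4) ln(1 − 4p/3) = −0.75 ln(1 − 0.619048) = −0.75 ln(0.380952)
  = −0.75 × (-0.965082) = 0.723812 substitutions/site.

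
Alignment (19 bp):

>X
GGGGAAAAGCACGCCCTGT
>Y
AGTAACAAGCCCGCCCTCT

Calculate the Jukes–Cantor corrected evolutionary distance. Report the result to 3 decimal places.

The sequences differ at 6 of 19 sites (1, 3, 4, 6, 11, 18), so p = 6/19 ≈ 0.315789.
d = −(3/4) ln(1 − 4p/3) = −0.75 ln(1 − 0.421052) = −0.75 ln(0.578948)
  = −0.75 × (-0.546543) = 0.409907 substitutions/site.

0.410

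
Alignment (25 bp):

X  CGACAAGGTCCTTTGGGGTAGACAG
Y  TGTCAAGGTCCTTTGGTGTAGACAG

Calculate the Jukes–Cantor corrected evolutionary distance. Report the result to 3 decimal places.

0.131

The sequences differ at 3 of 25 sites (1, 3, 17), so p = 3/25 = 0.12.
d = −(3/4) ln(1 − 4p/3) = −0.75 ln(1 − 0.16) = −0.75 ln(0.84)
  = −0.75 × (-0.174353) = 0.130765 substitutions/site.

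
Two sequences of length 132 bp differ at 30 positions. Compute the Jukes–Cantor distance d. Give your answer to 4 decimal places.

p = 30/132 ≈ 0.227273.
d = −(3/4) ln(1 − 4p/3) = −0.75 ln(1 − 0.303031) = −0.75 ln(0.696969)
  = −0.75 × (-0.361014) = 0.270761 substitutions/site.

0.2708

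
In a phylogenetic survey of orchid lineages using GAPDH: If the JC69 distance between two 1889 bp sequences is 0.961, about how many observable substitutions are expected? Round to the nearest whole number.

Invert JC69: p = (3/4)(1 − e^(−4d/3)) = 0.75 × (1 − e^(-1.281333)) = 0.75 × (1 − 0.277667) = 0.541750.
Expected differing sites = pL ≈ 0.541750 × 1889 = 1023.36575 ≈ 1023.

1023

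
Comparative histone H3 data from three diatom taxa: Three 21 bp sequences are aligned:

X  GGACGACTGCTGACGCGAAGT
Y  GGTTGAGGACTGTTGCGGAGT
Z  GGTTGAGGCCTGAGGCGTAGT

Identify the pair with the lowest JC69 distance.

Y and Z

X–Y: 8/21 differ, p = 0.381, d = 0.532.
X–Z: 7/21 differ, p = 0.333, d = 0.441.
Y–Z: 4/21 differ, p = 0.190, d = 0.220.
The smallest distance is between Y and Z.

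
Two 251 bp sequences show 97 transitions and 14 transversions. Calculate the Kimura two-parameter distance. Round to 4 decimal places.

0.9117

P = 97/251 ≈ 0.386454 and Q = 14/251 ≈ 0.055777.
Under the Kimura two-parameter model, d = −½ ln(1 − 2P − Q) − ¼ ln(1 − 2Q).
1 − 2P − Q = 0.171315, giving −½ ln(0.171315) = 0.882126.
1 − 2Q = 0.888446, giving −¼ ln(0.888446) = 0.029570.
d = 0.882126 + 0.029570 = 0.911696.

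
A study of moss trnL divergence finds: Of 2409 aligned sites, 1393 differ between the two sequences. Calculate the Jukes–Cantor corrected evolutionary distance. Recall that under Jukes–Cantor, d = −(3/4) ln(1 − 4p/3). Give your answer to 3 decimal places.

1.106

p = 1393/2409 ≈ 0.578248.
d = −(3/4) ln(1 − 4p/3) = −0.75 ln(1 − 0.770997) = −0.75 ln(0.229003)
  = −0.75 × (-1.474020) = 1.105515 substitutions/site.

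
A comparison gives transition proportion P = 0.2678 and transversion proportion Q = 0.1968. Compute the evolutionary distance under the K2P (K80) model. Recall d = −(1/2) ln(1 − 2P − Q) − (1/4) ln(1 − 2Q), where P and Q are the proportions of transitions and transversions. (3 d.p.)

0.784

Under the Kimura two-parameter model, d = −½ ln(1 − 2P − Q) − ¼ ln(1 − 2Q).
1 − 2P − Q = 0.2676, giving −½ ln(0.2676) = 0.659131.
1 − 2Q = 0.6064, giving −¼ ln(0.6064) = 0.125054.
d = 0.659131 + 0.125054 = 0.784185.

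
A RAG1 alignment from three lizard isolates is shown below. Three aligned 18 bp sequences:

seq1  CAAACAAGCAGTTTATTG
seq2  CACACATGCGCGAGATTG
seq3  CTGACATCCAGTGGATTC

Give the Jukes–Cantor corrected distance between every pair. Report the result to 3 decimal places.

seq1–seq2: 7/18 sites differ → p ≈ 0.388889, d = −0.75 ln(1 − 0.518519) = 0.548166 ≈ 0.548.
seq1–seq3: 7/18 sites differ → p ≈ 0.388889, d = −0.75 ln(1 − 0.518519) = 0.548166 ≈ 0.548.
seq2–seq3: 8/18 sites differ → p ≈ 0.444444, d = −0.75 ln(1 − 0.592592) = 0.673455 ≈ 0.673.

d(seq1,seq2) = 0.548, d(seq1,seq3) = 0.548, d(seq2,seq3) = 0.673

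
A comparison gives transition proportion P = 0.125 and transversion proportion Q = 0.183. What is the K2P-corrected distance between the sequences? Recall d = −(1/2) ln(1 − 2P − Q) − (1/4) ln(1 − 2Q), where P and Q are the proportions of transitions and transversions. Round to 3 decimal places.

Under the Kimura two-parameter model, d = −½ ln(1 − 2P − Q) − ¼ ln(1 − 2Q).
1 − 2P − Q = 0.567, giving −½ ln(0.567) = 0.283698.
1 − 2Q = 0.634, giving −¼ ln(0.634) = 0.113927.
d = 0.283698 + 0.113927 = 0.397625.

0.398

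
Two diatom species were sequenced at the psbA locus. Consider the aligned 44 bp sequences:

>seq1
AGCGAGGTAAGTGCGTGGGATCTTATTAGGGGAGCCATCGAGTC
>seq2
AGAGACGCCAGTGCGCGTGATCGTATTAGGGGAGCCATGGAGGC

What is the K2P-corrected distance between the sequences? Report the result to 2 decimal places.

0.24

Of 44 sites, 2 differences are transitions and 7 are transversions, so P = 2/44 ≈ 0.045455 and Q = 7/44 ≈ 0.159091.
Under the Kimura two-parameter model, d = −½ ln(1 − 2P − Q) − ¼ ln(1 − 2Q).
1 − 2P − Q = 0.749999, giving −½ ln(0.749999) = 0.143842.
1 − 2Q = 0.681818, giving −¼ ln(0.681818) = 0.095748.
d = 0.143842 + 0.095748 = 0.239590.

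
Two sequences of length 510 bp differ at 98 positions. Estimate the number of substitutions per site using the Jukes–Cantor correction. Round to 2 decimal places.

p = 98/510 ≈ 0.192157.
d = −(3/4) ln(1 − 4p/3) = −0.75 ln(1 − 0.256209) = −0.75 ln(0.743791)
  = −0.75 × (-0.295995) = 0.221996 substitutions/site.

0.22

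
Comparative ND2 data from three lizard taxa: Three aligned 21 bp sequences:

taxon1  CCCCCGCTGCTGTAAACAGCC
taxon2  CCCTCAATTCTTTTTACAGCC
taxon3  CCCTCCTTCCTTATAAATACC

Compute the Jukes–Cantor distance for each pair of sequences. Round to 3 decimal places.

d(taxon1,taxon2) = 0.441, d(taxon1,taxon3) = 0.756, d(taxon2,taxon3) = 0.532

taxon1–taxon2: 7/21 sites differ → p ≈ 0.333333, d = −0.75 ln(1 − 0.444444) = 0.440839 ≈ 0.441.
taxon1–taxon3: 10/21 sites differ → p ≈ 0.47619, d = −0.75 ln(1 − 0.63492) = 0.755729 ≈ 0.756.
taxon2–taxon3: 8/21 sites differ → p ≈ 0.380952, d = −0.75 ln(1 − 0.507936) = 0.531860 ≈ 0.532.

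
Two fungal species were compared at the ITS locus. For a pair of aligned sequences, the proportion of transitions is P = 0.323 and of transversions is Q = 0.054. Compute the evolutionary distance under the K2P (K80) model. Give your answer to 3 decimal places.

0.631

Under the Kimura two-parameter model, d = −½ ln(1 − 2P − Q) − ¼ ln(1 − 2Q).
1 − 2P − Q = 0.3, giving −½ ln(0.3) = 0.601986.
1 − 2Q = 0.892, giving −¼ ln(0.892) = 0.028572.
d = 0.601986 + 0.028572 = 0.630558.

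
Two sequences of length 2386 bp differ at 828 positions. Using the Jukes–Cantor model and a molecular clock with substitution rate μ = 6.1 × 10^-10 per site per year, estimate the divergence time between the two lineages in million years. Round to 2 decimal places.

381.88

p = 828/2386 ≈ 0.347024.
d = −(3/4) ln(1 − 4p/3) = −0.75 ln(1 − 0.462699) = −0.75 ln(0.537301)
  = −0.75 × (-0.621197) = 0.465898 substitutions/site.
Under a molecular clock d = 2μt, so t = d/(2μ) = 0.465898 / (2 × 6.1 × 10^-10) = 381.88 million years.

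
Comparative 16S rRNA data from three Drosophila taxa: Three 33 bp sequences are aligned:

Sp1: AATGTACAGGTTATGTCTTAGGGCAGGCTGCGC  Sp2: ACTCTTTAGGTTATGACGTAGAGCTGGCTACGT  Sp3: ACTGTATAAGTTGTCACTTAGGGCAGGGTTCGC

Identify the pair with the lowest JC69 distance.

Sp1–Sp2: 10/33 differ, p = 0.303, d = 0.388.
Sp1–Sp3: 8/33 differ, p = 0.242, d = 0.293.
Sp2–Sp3: 11/33 differ, p = 0.333, d = 0.441.
The smallest distance is between Sp1 and Sp3.

Sp1 and Sp3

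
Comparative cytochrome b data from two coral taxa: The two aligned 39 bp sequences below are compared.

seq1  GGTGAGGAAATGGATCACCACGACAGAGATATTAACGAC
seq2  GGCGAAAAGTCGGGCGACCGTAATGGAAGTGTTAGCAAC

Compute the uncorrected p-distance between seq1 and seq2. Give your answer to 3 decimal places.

0.487

The sequences differ at 19 of 39 positions.
p = 19/39 = 0.487179… ≈ 0.487 (to 3 d.p.).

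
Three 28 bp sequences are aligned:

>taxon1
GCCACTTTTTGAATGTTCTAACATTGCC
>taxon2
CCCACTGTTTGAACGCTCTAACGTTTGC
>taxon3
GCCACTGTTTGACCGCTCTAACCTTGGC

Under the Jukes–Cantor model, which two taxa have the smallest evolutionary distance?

taxon1–taxon2: 7/28 differ, p = 0.250, d = 0.304.
taxon1–taxon3: 6/28 differ, p = 0.214, d = 0.252.
taxon2–taxon3: 4/28 differ, p = 0.143, d = 0.158.
The smallest distance is between taxon2 and taxon3.

taxon2 and taxon3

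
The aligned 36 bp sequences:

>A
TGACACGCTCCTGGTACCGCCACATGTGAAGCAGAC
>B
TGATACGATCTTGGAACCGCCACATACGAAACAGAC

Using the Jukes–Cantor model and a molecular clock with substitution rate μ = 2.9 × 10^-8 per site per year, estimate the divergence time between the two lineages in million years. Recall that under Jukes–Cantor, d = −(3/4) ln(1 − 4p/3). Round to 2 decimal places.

The sequences differ at 7 of 36 sites (4, 8, 11, 15, 26, 27, 31), so p = 7/36 ≈ 0.194444.
d = −(3/4) ln(1 − 4p/3) = −0.75 ln(1 − 0.259259) = −0.75 ln(0.740741)
  = −0.75 × (-0.300104) = 0.225078 substitutions/site.
Under a molecular clock d = 2μt, so t = d/(2μ) = 0.225078 / (2 × 2.9 × 10^-8) = 3.88 million years.

3.88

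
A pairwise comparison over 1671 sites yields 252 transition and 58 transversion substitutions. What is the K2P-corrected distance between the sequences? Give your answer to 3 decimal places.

0.223

P = 252/1671 ≈ 0.150808 and Q = 58/1671 ≈ 0.03471.
Under the Kimura two-parameter model, d = −½ ln(1 − 2P − Q) − ¼ ln(1 − 2Q).
1 − 2P − Q = 0.663674, giving −½ ln(0.663674) = 0.204982.
1 − 2Q = 0.93058, giving −¼ ln(0.93058) = 0.017987.
d = 0.204982 + 0.017987 = 0.222969.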